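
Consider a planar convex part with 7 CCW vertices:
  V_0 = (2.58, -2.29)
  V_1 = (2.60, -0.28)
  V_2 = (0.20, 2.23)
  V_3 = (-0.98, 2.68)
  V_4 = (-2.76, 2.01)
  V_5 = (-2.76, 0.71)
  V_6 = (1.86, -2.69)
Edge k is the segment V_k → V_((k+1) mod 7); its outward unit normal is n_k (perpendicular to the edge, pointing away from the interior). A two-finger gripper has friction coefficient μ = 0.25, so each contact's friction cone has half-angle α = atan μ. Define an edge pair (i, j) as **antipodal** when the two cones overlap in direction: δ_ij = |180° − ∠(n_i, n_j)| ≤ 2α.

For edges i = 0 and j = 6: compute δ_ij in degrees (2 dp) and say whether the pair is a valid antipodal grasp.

α = atan 0.25 = 14.04°;  2α = 28.07°
edge 0: e_0 = (+0.02, +2.01);  n_0 = (+1.0000, -0.0099)
edge 6: e_6 = (+0.72, +0.40);  n_6 = (+0.4856, -0.8742)
∠(n_0, n_6) = 60.38°
δ = |180° − 60.38°| = 119.62°
119.62° > 2α = 28.07°  →  invalid

δ = 119.62°, invalid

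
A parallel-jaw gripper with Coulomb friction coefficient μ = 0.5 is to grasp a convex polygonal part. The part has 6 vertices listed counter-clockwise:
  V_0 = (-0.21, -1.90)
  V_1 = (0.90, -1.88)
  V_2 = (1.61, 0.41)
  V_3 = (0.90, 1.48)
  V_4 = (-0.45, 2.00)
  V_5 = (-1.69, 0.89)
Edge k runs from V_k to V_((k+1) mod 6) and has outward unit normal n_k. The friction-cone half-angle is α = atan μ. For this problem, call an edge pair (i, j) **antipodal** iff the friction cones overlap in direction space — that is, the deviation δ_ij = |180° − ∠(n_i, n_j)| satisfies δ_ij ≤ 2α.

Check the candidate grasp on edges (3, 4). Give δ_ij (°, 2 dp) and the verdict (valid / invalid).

δ = 117.10°, invalid

α = atan 0.5 = 26.57°;  2α = 53.13°
edge 3: e_3 = (-1.35, +0.52);  n_3 = (+0.3594, +0.9332)
edge 4: e_4 = (-1.24, -1.11);  n_4 = (-0.6670, +0.7451)
∠(n_3, n_4) = 62.90°
δ = |180° − 62.90°| = 117.10°
117.10° > 2α = 53.13°  →  invalid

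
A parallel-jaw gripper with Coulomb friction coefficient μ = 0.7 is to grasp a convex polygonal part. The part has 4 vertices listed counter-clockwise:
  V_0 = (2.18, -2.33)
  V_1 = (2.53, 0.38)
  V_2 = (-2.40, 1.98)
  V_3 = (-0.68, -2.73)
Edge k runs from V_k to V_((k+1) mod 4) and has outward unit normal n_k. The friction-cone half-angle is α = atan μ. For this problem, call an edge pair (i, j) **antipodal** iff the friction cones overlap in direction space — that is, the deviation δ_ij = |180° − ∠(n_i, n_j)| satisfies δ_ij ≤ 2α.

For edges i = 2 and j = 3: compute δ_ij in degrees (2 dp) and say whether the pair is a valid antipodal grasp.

α = atan 0.7 = 34.99°;  2α = 69.98°
edge 2: e_2 = (+1.72, -4.71);  n_2 = (-0.9393, -0.3430)
edge 3: e_3 = (+2.86, +0.40);  n_3 = (+0.1385, -0.9904)
∠(n_2, n_3) = 77.90°
δ = |180° − 77.90°| = 102.10°
102.10° > 2α = 69.98°  →  invalid

δ = 102.10°, invalid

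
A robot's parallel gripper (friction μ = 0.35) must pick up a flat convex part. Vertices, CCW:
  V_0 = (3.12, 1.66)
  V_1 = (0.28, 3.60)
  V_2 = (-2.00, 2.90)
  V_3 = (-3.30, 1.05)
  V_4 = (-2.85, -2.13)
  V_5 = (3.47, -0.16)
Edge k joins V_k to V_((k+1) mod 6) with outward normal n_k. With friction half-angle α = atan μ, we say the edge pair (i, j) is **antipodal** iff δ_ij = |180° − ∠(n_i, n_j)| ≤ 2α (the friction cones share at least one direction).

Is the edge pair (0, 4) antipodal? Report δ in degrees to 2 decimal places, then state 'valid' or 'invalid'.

α = atan 0.35 = 19.29°;  2α = 38.58°
edge 0: e_0 = (-2.84, +1.94);  n_0 = (+0.5641, +0.8257)
edge 4: e_4 = (+6.32, +1.97);  n_4 = (+0.2976, -0.9547)
∠(n_0, n_4) = 128.35°
δ = |180° − 128.35°| = 51.65°
51.65° > 2α = 38.58°  →  invalid

δ = 51.65°, invalid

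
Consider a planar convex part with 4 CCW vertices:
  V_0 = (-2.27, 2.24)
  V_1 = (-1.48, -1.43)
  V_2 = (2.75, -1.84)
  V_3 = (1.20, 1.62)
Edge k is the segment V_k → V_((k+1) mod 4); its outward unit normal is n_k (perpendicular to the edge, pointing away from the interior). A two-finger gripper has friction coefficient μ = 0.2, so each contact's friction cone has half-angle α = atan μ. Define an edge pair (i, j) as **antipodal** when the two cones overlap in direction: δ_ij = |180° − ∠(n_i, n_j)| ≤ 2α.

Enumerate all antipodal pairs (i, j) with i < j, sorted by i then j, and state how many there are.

count = 2; pairs: (0,2), (1,3)

α = atan 0.2 = 11.31°;  2α = 22.62°
n_0 = (-0.9776, -0.2104)
n_1 = (-0.0965, -0.9953)
n_2 = (+0.9126, +0.4088)
n_3 = (+0.1759, +0.9844)
  (0,1): δ = 107.68°  ·
  (0,2): δ = 11.98°  ✓
  (0,3): δ = 67.72°  ·
  (1,2): δ = 60.33°  ·
  (1,3): δ = 4.59°  ✓
  (2,3): δ = 124.26°  ·
antipodal pairs: 2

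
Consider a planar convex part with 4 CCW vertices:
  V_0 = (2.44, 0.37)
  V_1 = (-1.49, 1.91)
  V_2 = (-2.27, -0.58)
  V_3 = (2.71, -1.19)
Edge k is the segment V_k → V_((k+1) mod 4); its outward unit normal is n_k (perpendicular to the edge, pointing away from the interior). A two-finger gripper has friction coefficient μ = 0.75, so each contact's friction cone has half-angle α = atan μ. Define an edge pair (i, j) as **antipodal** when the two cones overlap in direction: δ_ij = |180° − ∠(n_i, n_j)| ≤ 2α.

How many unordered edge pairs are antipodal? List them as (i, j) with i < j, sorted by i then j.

α = atan 0.75 = 36.87°;  2α = 73.74°
n_0 = (+0.3648, +0.9311)
n_1 = (-0.9543, +0.2989)
n_2 = (-0.1216, -0.9926)
n_3 = (+0.9854, +0.1705)
  (0,1): δ = 86.00°  ·
  (0,2): δ = 14.41°  ✓
  (0,3): δ = 121.22°  ·
  (1,2): δ = 79.59°  ·
  (1,3): δ = 27.21°  ✓
  (2,3): δ = 73.20°  ✓
antipodal pairs: 3

count = 3; pairs: (0,2), (1,3), (2,3)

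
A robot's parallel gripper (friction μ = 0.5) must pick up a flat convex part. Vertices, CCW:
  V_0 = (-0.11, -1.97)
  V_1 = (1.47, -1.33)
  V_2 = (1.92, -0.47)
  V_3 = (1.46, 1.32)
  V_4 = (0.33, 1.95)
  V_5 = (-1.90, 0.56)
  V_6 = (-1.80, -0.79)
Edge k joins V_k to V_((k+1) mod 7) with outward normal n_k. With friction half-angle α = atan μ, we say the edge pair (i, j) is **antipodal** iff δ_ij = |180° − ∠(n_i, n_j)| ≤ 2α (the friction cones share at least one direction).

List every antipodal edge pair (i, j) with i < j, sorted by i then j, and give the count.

count = 7; pairs: (0,3), (0,4), (1,4), (1,5), (2,5), (2,6), (3,6)

α = atan 0.5 = 26.57°;  2α = 53.13°
n_0 = (+0.3754, -0.9268)
n_1 = (+0.8860, -0.4636)
n_2 = (+0.9685, +0.2489)
n_3 = (+0.4870, +0.8734)
n_4 = (-0.5290, +0.8486)
n_5 = (-0.9973, -0.0739)
n_6 = (-0.5725, -0.8199)
  (0,1): δ = 139.67°  ·
  (0,2): δ = 97.64°  ·
  (0,3): δ = 51.19°  ✓
  (0,4): δ = 9.88°  ✓
  (0,5): δ = 72.19°  ·
  (0,6): δ = 123.03°  ·
  (1,2): δ = 137.97°  ·
  (1,3): δ = 91.52°  ·
  (1,4): δ = 30.44°  ✓
  (1,5): δ = 31.86°  ✓
  (1,6): δ = 82.70°  ·
  (2,3): δ = 133.55°  ·
  (2,4): δ = 72.48°  ·
  (2,5): δ = 10.18°  ✓
  (2,6): δ = 40.66°  ✓
  (3,4): δ = 118.92°  ·
  (3,5): δ = 56.62°  ·
  (3,6): δ = 5.78°  ✓
  (4,5): δ = 117.70°  ·
  (4,6): δ = 66.86°  ·
  (5,6): δ = 129.16°  ·
antipodal pairs: 7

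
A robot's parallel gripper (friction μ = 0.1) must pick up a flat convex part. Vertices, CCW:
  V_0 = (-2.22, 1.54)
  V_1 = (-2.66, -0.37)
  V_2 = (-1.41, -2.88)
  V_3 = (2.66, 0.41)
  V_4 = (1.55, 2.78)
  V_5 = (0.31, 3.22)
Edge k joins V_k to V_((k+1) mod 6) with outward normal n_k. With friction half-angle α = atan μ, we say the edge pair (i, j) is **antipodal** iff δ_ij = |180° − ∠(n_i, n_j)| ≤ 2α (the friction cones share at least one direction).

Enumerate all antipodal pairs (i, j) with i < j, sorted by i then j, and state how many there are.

α = atan 0.1 = 5.71°;  2α = 11.42°
n_0 = (-0.9745, +0.2245)
n_1 = (-0.8951, -0.4458)
n_2 = (+0.6286, -0.7777)
n_3 = (+0.9056, +0.4241)
n_4 = (+0.3344, +0.9424)
n_5 = (-0.5532, +0.8331)
  (0,1): δ = 140.55°  ·
  (0,2): δ = 38.08°  ·
  (0,3): δ = 38.07°  ·
  (0,4): δ = 83.44°  ·
  (0,5): δ = 136.56°  ·
  (1,2): δ = 77.52°  ·
  (1,3): δ = 1.38°  ✓
  (1,4): δ = 43.99°  ·
  (1,5): δ = 97.11°  ·
  (2,3): δ = 103.85°  ·
  (2,4): δ = 58.49°  ·
  (2,5): δ = 5.37°  ✓
  (3,4): δ = 134.63°  ·
  (3,5): δ = 81.51°  ·
  (4,5): δ = 126.88°  ·
antipodal pairs: 2

count = 2; pairs: (1,3), (2,5)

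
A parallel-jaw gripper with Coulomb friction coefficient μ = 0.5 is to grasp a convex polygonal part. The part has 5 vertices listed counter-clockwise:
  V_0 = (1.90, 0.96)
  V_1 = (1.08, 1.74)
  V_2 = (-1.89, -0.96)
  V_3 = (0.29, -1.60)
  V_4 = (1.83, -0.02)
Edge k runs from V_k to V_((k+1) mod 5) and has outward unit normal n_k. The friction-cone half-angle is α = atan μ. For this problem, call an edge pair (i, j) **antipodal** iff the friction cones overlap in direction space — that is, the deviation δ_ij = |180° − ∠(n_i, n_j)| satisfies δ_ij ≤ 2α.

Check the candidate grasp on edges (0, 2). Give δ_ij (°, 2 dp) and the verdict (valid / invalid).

δ = 27.21°, valid

α = atan 0.5 = 26.57°;  2α = 53.13°
edge 0: e_0 = (-0.82, +0.78);  n_0 = (+0.6892, +0.7246)
edge 2: e_2 = (+2.18, -0.64);  n_2 = (-0.2817, -0.9595)
∠(n_0, n_2) = 152.79°
δ = |180° − 152.79°| = 27.21°
27.21° ≤ 2α = 53.13°  →  valid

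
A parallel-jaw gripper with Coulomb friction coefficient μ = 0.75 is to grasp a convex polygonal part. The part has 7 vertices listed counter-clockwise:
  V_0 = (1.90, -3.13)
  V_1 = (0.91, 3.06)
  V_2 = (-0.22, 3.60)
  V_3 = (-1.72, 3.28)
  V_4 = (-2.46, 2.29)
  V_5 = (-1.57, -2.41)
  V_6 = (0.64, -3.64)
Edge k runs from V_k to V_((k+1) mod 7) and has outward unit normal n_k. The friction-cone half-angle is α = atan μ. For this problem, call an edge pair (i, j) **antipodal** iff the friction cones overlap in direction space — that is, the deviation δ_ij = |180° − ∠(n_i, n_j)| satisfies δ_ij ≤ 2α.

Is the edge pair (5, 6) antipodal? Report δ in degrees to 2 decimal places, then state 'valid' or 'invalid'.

α = atan 0.75 = 36.87°;  2α = 73.74°
edge 5: e_5 = (+2.21, -1.23);  n_5 = (-0.4863, -0.8738)
edge 6: e_6 = (+1.26, +0.51);  n_6 = (+0.3752, -0.9269)
∠(n_5, n_6) = 51.13°
δ = |180° − 51.13°| = 128.87°
128.87° > 2α = 73.74°  →  invalid

δ = 128.87°, invalid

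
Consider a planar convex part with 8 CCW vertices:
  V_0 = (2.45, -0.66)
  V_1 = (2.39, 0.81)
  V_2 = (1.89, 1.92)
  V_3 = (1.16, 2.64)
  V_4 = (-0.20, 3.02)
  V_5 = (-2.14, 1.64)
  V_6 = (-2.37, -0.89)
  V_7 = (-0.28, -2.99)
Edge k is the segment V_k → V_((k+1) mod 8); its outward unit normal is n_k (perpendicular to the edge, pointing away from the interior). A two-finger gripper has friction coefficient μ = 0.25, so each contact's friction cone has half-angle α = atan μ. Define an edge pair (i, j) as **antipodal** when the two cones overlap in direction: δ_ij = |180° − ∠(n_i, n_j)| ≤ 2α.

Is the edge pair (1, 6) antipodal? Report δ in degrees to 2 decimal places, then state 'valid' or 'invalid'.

δ = 20.61°, valid

α = atan 0.25 = 14.04°;  2α = 28.07°
edge 1: e_1 = (-0.50, +1.11);  n_1 = (+0.9118, +0.4107)
edge 6: e_6 = (+2.09, -2.10);  n_6 = (-0.7088, -0.7054)
∠(n_1, n_6) = 159.39°
δ = |180° − 159.39°| = 20.61°
20.61° ≤ 2α = 28.07°  →  valid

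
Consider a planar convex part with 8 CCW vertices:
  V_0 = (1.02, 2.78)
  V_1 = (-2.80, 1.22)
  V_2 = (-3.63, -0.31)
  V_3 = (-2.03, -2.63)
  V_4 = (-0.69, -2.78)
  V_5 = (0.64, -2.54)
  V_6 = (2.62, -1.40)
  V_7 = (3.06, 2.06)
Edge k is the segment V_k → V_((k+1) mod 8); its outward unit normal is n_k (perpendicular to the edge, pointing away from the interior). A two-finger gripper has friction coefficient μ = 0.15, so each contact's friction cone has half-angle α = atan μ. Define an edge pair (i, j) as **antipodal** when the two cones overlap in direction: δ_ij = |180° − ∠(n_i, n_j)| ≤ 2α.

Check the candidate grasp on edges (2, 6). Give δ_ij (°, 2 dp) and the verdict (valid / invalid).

δ = 41.84°, invalid

α = atan 0.15 = 8.53°;  2α = 17.06°
edge 2: e_2 = (+1.60, -2.32);  n_2 = (-0.8232, -0.5677)
edge 6: e_6 = (+0.44, +3.46);  n_6 = (+0.9920, -0.1262)
∠(n_2, n_6) = 138.16°
δ = |180° − 138.16°| = 41.84°
41.84° > 2α = 17.06°  →  invalid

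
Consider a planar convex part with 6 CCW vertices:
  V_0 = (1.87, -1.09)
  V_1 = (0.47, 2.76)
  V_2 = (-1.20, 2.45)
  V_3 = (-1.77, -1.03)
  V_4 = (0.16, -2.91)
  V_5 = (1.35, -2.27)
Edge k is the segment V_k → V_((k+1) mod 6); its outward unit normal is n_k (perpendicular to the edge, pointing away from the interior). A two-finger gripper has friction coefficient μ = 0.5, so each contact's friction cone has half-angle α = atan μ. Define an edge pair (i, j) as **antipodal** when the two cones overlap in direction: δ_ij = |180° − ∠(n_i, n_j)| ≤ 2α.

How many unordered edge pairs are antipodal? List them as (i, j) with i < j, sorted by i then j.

count = 5; pairs: (0,2), (0,3), (1,4), (2,4), (2,5)

α = atan 0.5 = 26.57°;  2α = 53.13°
n_0 = (+0.9398, +0.3417)
n_1 = (-0.1825, +0.9832)
n_2 = (-0.9868, +0.1616)
n_3 = (-0.6978, -0.7163)
n_4 = (+0.4737, -0.8807)
n_5 = (+0.9151, -0.4033)
  (0,1): δ = 99.47°  ·
  (0,2): δ = 29.29°  ✓
  (0,3): δ = 25.77°  ✓
  (0,4): δ = 98.29°  ·
  (0,5): δ = 136.23°  ·
  (1,2): δ = 109.82°  ·
  (1,3): δ = 54.76°  ·
  (1,4): δ = 17.76°  ✓
  (1,5): δ = 55.70°  ·
  (2,3): δ = 124.95°  ·
  (2,4): δ = 52.43°  ✓
  (2,5): δ = 14.48°  ✓
  (3,4): δ = 107.48°  ·
  (3,5): δ = 69.53°  ·
  (4,5): δ = 142.05°  ·
antipodal pairs: 5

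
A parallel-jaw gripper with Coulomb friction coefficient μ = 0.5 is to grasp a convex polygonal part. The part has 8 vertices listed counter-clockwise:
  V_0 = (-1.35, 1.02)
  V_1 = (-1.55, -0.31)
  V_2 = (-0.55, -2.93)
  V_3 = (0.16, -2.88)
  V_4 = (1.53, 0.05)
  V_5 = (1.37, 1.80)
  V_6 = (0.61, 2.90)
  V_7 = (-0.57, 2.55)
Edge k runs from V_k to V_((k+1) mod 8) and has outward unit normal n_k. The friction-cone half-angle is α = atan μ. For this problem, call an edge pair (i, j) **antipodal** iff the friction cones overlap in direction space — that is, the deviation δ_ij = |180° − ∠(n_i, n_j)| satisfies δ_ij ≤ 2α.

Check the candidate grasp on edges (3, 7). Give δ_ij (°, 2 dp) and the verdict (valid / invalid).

δ = 1.95°, valid

α = atan 0.5 = 26.57°;  2α = 53.13°
edge 3: e_3 = (+1.37, +2.93);  n_3 = (+0.9059, -0.4236)
edge 7: e_7 = (-0.78, -1.53);  n_7 = (-0.8909, +0.4542)
∠(n_3, n_7) = 178.05°
δ = |180° − 178.05°| = 1.95°
1.95° ≤ 2α = 53.13°  →  valid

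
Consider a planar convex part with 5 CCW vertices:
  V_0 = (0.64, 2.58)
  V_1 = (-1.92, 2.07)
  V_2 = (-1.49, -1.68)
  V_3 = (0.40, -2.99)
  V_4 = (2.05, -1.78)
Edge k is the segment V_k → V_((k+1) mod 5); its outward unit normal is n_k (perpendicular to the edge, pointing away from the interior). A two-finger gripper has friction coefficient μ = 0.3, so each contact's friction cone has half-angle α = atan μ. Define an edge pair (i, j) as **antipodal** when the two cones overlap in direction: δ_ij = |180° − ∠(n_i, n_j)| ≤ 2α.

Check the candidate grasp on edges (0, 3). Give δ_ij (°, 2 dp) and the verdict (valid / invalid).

α = atan 0.3 = 16.70°;  2α = 33.40°
edge 0: e_0 = (-2.56, -0.51);  n_0 = (-0.1954, +0.9807)
edge 3: e_3 = (+1.65, +1.21);  n_3 = (+0.5914, -0.8064)
∠(n_0, n_3) = 155.01°
δ = |180° − 155.01°| = 24.99°
24.99° ≤ 2α = 33.40°  →  valid

δ = 24.99°, valid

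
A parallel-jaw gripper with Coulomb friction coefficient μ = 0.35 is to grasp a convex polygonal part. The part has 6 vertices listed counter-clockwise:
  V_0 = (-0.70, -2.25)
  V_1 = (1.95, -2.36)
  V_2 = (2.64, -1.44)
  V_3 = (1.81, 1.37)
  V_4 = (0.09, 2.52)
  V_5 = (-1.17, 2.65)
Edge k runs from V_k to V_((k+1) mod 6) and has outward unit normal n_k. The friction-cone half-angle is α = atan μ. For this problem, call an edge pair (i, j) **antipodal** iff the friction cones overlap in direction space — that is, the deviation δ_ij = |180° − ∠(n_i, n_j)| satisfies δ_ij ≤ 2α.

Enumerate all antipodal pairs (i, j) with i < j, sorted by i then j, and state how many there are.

count = 3; pairs: (0,3), (0,4), (2,5)

α = atan 0.35 = 19.29°;  2α = 38.58°
n_0 = (-0.0415, -0.9991)
n_1 = (+0.8000, -0.6000)
n_2 = (+0.9590, +0.2833)
n_3 = (+0.5558, +0.8313)
n_4 = (+0.1026, +0.9947)
n_5 = (-0.9954, -0.0955)
  (0,1): δ = 124.49°  ·
  (0,2): δ = 71.17°  ·
  (0,3): δ = 31.39°  ✓
  (0,4): δ = 3.51°  ✓
  (0,5): δ = 97.86°  ·
  (1,2): δ = 126.67°  ·
  (1,3): δ = 86.90°  ·
  (1,4): δ = 59.02°  ·
  (1,5): δ = 42.35°  ·
  (2,3): δ = 140.22°  ·
  (2,4): δ = 112.35°  ·
  (2,5): δ = 10.98°  ✓
  (3,4): δ = 152.12°  ·
  (3,5): δ = 50.75°  ·
  (4,5): δ = 78.63°  ·
antipodal pairs: 3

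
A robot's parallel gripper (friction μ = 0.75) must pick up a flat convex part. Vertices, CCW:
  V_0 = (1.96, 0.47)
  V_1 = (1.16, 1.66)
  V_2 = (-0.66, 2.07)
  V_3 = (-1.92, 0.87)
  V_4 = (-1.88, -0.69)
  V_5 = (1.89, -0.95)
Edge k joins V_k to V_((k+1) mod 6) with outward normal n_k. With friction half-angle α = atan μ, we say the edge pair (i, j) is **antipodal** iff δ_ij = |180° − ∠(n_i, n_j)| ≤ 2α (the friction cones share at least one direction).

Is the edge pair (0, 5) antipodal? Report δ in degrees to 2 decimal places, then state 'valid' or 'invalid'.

α = atan 0.75 = 36.87°;  2α = 73.74°
edge 0: e_0 = (-0.80, +1.19);  n_0 = (+0.8299, +0.5579)
edge 5: e_5 = (+0.07, +1.42);  n_5 = (+0.9988, -0.0492)
∠(n_0, n_5) = 36.73°
δ = |180° − 36.73°| = 143.27°
143.27° > 2α = 73.74°  →  invalid

δ = 143.27°, invalid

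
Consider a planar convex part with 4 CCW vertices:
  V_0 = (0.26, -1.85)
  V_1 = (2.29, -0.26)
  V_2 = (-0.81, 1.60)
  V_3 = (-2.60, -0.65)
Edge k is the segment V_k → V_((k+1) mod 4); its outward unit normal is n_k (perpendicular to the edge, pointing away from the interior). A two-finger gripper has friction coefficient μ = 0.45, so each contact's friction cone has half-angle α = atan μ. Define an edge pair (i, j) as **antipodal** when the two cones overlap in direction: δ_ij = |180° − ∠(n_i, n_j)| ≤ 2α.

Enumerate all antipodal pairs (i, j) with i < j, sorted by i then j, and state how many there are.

α = atan 0.45 = 24.23°;  2α = 48.46°
n_0 = (+0.6166, -0.7873)
n_1 = (+0.5145, +0.8575)
n_2 = (-0.7826, +0.6226)
n_3 = (-0.3869, -0.9221)
  (0,1): δ = 69.03°  ·
  (0,2): δ = 13.43°  ✓
  (0,3): δ = 119.17°  ·
  (1,2): δ = 97.54°  ·
  (1,3): δ = 8.20°  ✓
  (2,3): δ = 74.26°  ·
antipodal pairs: 2

count = 2; pairs: (0,2), (1,3)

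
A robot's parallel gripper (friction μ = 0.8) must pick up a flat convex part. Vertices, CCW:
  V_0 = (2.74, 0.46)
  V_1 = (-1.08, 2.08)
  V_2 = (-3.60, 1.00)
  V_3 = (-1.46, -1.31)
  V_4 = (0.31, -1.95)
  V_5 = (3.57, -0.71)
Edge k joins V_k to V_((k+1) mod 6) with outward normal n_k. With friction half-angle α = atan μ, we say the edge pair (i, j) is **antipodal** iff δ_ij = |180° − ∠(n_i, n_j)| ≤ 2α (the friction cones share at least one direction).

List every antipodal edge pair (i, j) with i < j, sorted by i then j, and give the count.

count = 9; pairs: (0,2), (0,3), (0,4), (1,2), (1,3), (1,4), (2,5), (3,5), (4,5)

α = atan 0.8 = 38.66°;  2α = 77.32°
n_0 = (+0.3904, +0.9206)
n_1 = (-0.3939, +0.9191)
n_2 = (-0.7336, -0.6796)
n_3 = (-0.3400, -0.9404)
n_4 = (+0.3555, -0.9347)
n_5 = (+0.8156, +0.5786)
  (0,1): δ = 133.82°  ·
  (0,2): δ = 24.21°  ✓
  (0,3): δ = 3.10°  ✓
  (0,4): δ = 43.81°  ✓
  (0,5): δ = 148.33°  ·
  (1,2): δ = 70.39°  ✓
  (1,3): δ = 43.08°  ✓
  (1,4): δ = 2.37°  ✓
  (1,5): δ = 102.15°  ·
  (2,3): δ = 152.69°  ·
  (2,4): δ = 111.99°  ·
  (2,5): δ = 7.46°  ✓
  (3,4): δ = 139.30°  ·
  (3,5): δ = 34.77°  ✓
  (4,5): δ = 75.47°  ✓
antipodal pairs: 9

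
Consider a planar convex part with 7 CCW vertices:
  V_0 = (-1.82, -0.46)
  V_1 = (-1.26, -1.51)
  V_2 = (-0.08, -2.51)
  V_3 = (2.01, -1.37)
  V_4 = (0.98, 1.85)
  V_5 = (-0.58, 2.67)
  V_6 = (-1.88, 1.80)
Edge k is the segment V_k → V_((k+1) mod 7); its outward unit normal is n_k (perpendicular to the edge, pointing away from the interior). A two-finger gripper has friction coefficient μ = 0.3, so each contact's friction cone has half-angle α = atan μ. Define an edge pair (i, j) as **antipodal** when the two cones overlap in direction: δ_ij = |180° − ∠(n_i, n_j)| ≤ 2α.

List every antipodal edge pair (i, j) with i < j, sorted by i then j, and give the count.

α = atan 0.3 = 16.70°;  2α = 33.40°
n_0 = (-0.8824, -0.4706)
n_1 = (-0.6465, -0.7629)
n_2 = (+0.4789, -0.8779)
n_3 = (+0.9525, +0.3047)
n_4 = (+0.4653, +0.8852)
n_5 = (-0.5562, +0.8311)
n_6 = (-0.9996, -0.0265)
  (0,1): δ = 158.35°  ·
  (0,2): δ = 89.46°  ·
  (0,3): δ = 10.33°  ✓
  (0,4): δ = 34.20°  ·
  (0,5): δ = 95.72°  ·
  (0,6): δ = 153.45°  ·
  (1,2): δ = 111.11°  ·
  (1,3): δ = 31.98°  ✓
  (1,4): δ = 12.55°  ✓
  (1,5): δ = 74.07°  ·
  (1,6): δ = 131.80°  ·
  (2,3): δ = 100.87°  ·
  (2,4): δ = 56.34°  ·
  (2,5): δ = 5.18°  ✓
  (2,6): δ = 62.91°  ·
  (3,4): δ = 135.47°  ·
  (3,5): δ = 73.95°  ·
  (3,6): δ = 16.22°  ✓
  (4,5): δ = 118.48°  ·
  (4,6): δ = 60.75°  ·
  (5,6): δ = 122.27°  ·
antipodal pairs: 5

count = 5; pairs: (0,3), (1,3), (1,4), (2,5), (3,6)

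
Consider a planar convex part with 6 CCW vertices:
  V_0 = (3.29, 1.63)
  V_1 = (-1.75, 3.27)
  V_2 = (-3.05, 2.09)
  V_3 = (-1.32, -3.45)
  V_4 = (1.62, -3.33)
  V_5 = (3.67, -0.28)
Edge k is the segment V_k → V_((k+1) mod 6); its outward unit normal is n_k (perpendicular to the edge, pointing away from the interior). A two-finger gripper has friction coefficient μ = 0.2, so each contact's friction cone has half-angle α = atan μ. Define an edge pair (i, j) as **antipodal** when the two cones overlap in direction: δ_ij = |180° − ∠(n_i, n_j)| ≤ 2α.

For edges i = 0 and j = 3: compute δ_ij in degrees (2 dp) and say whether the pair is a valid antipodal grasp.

α = atan 0.2 = 11.31°;  2α = 22.62°
edge 0: e_0 = (-5.04, +1.64);  n_0 = (+0.3094, +0.9509)
edge 3: e_3 = (+2.94, +0.12);  n_3 = (+0.0408, -0.9992)
∠(n_0, n_3) = 159.64°
δ = |180° − 159.64°| = 20.36°
20.36° ≤ 2α = 22.62°  →  valid

δ = 20.36°, valid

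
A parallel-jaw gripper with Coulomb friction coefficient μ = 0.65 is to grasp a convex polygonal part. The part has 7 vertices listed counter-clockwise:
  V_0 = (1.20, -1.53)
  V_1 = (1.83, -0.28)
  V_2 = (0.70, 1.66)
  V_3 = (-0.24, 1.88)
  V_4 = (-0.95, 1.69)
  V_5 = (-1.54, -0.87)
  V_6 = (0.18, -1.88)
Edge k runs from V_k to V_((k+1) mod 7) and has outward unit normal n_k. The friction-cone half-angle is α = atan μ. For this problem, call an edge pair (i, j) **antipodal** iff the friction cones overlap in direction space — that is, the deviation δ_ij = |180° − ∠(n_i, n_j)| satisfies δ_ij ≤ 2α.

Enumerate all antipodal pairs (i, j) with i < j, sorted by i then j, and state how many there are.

α = atan 0.65 = 33.02°;  2α = 66.05°
n_0 = (+0.8930, -0.4501)
n_1 = (+0.8641, +0.5033)
n_2 = (+0.2279, +0.9737)
n_3 = (-0.2585, +0.9660)
n_4 = (-0.9745, +0.2246)
n_5 = (-0.5064, -0.8623)
n_6 = (+0.3246, -0.9459)
  (0,1): δ = 123.03°  ·
  (0,2): δ = 76.42°  ·
  (0,3): δ = 48.27°  ✓
  (0,4): δ = 13.77°  ✓
  (0,5): δ = 86.33°  ·
  (0,6): δ = 135.69°  ·
  (1,2): δ = 133.39°  ·
  (1,3): δ = 105.24°  ·
  (1,4): δ = 43.20°  ✓
  (1,5): δ = 29.36°  ✓
  (1,6): δ = 78.72°  ·
  (2,3): δ = 151.85°  ·
  (2,4): δ = 89.81°  ·
  (2,5): δ = 17.25°  ✓
  (2,6): δ = 32.11°  ✓
  (3,4): δ = 117.96°  ·
  (3,5): δ = 45.40°  ✓
  (3,6): δ = 3.96°  ✓
  (4,5): δ = 107.44°  ·
  (4,6): δ = 58.08°  ✓
  (5,6): δ = 130.64°  ·
antipodal pairs: 9

count = 9; pairs: (0,3), (0,4), (1,4), (1,5), (2,5), (2,6), (3,5), (3,6), (4,6)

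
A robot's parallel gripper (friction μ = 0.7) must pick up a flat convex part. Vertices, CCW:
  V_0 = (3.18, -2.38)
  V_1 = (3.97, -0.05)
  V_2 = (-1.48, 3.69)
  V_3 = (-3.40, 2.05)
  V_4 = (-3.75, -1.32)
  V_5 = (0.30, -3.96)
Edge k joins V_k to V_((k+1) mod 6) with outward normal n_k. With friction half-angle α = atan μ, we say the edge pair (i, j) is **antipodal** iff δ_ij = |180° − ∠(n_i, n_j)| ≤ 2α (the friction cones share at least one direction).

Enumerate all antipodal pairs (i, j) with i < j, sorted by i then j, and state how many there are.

α = atan 0.7 = 34.99°;  2α = 69.98°
n_0 = (+0.9470, -0.3211)
n_1 = (+0.5658, +0.8245)
n_2 = (-0.6495, +0.7604)
n_3 = (-0.9947, +0.1033)
n_4 = (-0.5461, -0.8377)
n_5 = (+0.4810, -0.8767)
  (0,1): δ = 105.73°  ·
  (0,2): δ = 30.77°  ✓
  (0,3): δ = 12.80°  ✓
  (0,4): δ = 75.63°  ·
  (0,5): δ = 137.48°  ·
  (1,2): δ = 105.04°  ·
  (1,3): δ = 61.47°  ✓
  (1,4): δ = 1.36°  ✓
  (1,5): δ = 63.21°  ✓
  (2,3): δ = 136.43°  ·
  (2,4): δ = 73.60°  ·
  (2,5): δ = 11.75°  ✓
  (3,4): δ = 117.17°  ·
  (3,5): δ = 55.32°  ✓
  (4,5): δ = 118.15°  ·
antipodal pairs: 7

count = 7; pairs: (0,2), (0,3), (1,3), (1,4), (1,5), (2,5), (3,5)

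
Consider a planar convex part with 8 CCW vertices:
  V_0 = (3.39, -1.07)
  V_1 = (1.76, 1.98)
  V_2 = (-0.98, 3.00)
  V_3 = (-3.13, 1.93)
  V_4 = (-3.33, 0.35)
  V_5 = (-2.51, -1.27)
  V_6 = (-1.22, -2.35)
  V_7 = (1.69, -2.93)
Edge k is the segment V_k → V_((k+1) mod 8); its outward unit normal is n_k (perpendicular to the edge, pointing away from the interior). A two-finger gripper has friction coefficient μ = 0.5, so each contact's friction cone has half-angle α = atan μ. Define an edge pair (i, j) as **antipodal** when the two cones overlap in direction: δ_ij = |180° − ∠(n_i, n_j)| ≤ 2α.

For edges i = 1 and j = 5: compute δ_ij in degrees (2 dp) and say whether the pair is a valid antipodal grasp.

δ = 19.52°, valid

α = atan 0.5 = 26.57°;  2α = 53.13°
edge 1: e_1 = (-2.74, +1.02);  n_1 = (+0.3489, +0.9372)
edge 5: e_5 = (+1.29, -1.08);  n_5 = (-0.6419, -0.7668)
∠(n_1, n_5) = 160.48°
δ = |180° − 160.48°| = 19.52°
19.52° ≤ 2α = 53.13°  →  valid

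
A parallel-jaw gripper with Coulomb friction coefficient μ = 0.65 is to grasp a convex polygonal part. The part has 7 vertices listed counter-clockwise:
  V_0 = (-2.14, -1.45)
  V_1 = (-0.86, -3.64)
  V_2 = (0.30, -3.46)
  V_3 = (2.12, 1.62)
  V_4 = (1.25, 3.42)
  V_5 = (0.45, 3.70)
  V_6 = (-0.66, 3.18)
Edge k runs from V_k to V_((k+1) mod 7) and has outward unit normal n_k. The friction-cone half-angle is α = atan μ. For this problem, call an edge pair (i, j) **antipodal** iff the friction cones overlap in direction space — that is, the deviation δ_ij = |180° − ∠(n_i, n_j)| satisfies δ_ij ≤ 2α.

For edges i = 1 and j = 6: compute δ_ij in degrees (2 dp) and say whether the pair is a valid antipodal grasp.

δ = 63.45°, valid

α = atan 0.65 = 33.02°;  2α = 66.05°
edge 1: e_1 = (+1.16, +0.18);  n_1 = (+0.1533, -0.9882)
edge 6: e_6 = (-1.48, -4.63);  n_6 = (-0.9525, +0.3045)
∠(n_1, n_6) = 116.55°
δ = |180° − 116.55°| = 63.45°
63.45° ≤ 2α = 66.05°  →  valid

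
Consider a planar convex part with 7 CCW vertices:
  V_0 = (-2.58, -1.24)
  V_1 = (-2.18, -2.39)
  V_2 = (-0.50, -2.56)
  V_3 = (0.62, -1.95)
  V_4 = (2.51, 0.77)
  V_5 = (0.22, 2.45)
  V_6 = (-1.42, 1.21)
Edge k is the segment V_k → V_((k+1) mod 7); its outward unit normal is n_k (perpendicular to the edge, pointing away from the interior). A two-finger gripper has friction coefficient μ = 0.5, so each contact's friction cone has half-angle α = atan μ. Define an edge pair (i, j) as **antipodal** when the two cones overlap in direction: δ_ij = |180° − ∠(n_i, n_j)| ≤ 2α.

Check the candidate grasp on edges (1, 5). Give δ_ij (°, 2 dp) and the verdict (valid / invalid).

α = atan 0.5 = 26.57°;  2α = 53.13°
edge 1: e_1 = (+1.68, -0.17);  n_1 = (-0.1007, -0.9949)
edge 5: e_5 = (-1.64, -1.24);  n_5 = (-0.6031, +0.7977)
∠(n_1, n_5) = 137.13°
δ = |180° − 137.13°| = 42.87°
42.87° ≤ 2α = 53.13°  →  valid

δ = 42.87°, valid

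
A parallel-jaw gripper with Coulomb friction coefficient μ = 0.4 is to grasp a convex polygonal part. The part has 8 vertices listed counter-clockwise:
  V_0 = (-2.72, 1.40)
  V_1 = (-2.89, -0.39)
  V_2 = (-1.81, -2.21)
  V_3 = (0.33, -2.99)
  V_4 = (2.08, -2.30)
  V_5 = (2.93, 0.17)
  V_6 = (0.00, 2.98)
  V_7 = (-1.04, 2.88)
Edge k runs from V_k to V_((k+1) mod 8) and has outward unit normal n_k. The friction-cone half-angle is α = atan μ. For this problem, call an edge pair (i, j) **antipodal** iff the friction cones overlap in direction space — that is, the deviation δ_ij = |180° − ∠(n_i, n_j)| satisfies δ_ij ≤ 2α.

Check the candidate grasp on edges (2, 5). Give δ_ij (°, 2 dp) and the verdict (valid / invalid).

α = atan 0.4 = 21.80°;  2α = 43.60°
edge 2: e_2 = (+2.14, -0.78);  n_2 = (-0.3424, -0.9395)
edge 5: e_5 = (-2.93, +2.81);  n_5 = (+0.6922, +0.7217)
∠(n_2, n_5) = 156.22°
δ = |180° − 156.22°| = 23.78°
23.78° ≤ 2α = 43.60°  →  valid

δ = 23.78°, valid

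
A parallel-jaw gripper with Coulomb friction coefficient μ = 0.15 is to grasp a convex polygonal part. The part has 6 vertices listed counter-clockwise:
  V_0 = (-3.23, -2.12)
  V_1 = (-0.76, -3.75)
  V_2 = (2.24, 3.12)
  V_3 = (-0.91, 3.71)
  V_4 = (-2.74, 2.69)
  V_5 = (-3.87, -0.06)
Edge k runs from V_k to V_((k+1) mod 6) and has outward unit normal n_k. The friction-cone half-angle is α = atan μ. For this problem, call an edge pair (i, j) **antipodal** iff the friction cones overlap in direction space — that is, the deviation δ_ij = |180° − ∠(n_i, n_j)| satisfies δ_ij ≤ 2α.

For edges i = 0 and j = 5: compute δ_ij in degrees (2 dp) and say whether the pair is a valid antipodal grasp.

α = atan 0.15 = 8.53°;  2α = 17.06°
edge 0: e_0 = (+2.47, -1.63);  n_0 = (-0.5508, -0.8346)
edge 5: e_5 = (+0.64, -2.06);  n_5 = (-0.9550, -0.2967)
∠(n_0, n_5) = 39.32°
δ = |180° − 39.32°| = 140.68°
140.68° > 2α = 17.06°  →  invalid

δ = 140.68°, invalid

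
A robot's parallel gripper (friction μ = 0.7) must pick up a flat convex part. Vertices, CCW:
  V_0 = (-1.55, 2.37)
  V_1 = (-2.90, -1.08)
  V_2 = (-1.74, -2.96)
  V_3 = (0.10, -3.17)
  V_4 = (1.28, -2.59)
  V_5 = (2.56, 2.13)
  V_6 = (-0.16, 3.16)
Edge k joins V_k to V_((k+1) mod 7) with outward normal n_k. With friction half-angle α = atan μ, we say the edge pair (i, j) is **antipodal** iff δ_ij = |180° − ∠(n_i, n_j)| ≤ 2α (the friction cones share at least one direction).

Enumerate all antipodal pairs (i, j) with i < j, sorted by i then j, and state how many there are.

count = 9; pairs: (0,3), (0,4), (1,4), (1,5), (2,5), (2,6), (3,5), (3,6), (4,6)

α = atan 0.7 = 34.99°;  2α = 69.98°
n_0 = (-0.9312, +0.3644)
n_1 = (-0.8510, -0.5251)
n_2 = (-0.1134, -0.9936)
n_3 = (+0.4411, -0.8974)
n_4 = (+0.9651, -0.2617)
n_5 = (+0.3541, +0.9352)
n_6 = (-0.4941, +0.8694)
  (0,1): δ = 126.95°  ·
  (0,2): δ = 75.14°  ·
  (0,3): δ = 42.45°  ✓
  (0,4): δ = 6.20°  ✓
  (0,5): δ = 90.63°  ·
  (0,6): δ = 140.98°  ·
  (1,2): δ = 128.19°  ·
  (1,3): δ = 95.50°  ·
  (1,4): δ = 46.85°  ✓
  (1,5): δ = 37.58°  ✓
  (1,6): δ = 87.94°  ·
  (2,3): δ = 147.31°  ·
  (2,4): δ = 98.66°  ·
  (2,5): δ = 14.23°  ✓
  (2,6): δ = 36.12°  ✓
  (3,4): δ = 131.35°  ·
  (3,5): δ = 46.92°  ✓
  (3,6): δ = 3.44°  ✓
  (4,5): δ = 95.57°  ·
  (4,6): δ = 45.22°  ✓
  (5,6): δ = 129.65°  ·
antipodal pairs: 9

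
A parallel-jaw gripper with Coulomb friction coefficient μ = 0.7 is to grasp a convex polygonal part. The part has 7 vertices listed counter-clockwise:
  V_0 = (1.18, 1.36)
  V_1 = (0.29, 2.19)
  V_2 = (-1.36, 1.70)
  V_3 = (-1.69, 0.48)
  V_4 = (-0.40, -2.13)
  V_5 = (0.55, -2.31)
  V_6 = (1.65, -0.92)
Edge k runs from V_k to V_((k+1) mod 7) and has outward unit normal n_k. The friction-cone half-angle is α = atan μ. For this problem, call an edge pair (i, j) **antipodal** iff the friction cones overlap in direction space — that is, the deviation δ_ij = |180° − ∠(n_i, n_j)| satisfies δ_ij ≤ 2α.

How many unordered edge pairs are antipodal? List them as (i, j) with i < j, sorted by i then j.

α = atan 0.7 = 34.99°;  2α = 69.98°
n_0 = (+0.6820, +0.7313)
n_1 = (-0.2847, +0.9586)
n_2 = (-0.9653, +0.2611)
n_3 = (-0.8965, -0.4431)
n_4 = (-0.1862, -0.9825)
n_5 = (+0.7842, -0.6206)
n_6 = (+0.9794, +0.2019)
  (0,1): δ = 120.46°  ·
  (0,2): δ = 62.13°  ✓
  (0,3): δ = 20.70°  ✓
  (0,4): δ = 32.27°  ✓
  (0,5): δ = 94.65°  ·
  (0,6): δ = 144.65°  ·
  (1,2): δ = 121.68°  ·
  (1,3): δ = 80.24°  ·
  (1,4): δ = 27.27°  ✓
  (1,5): δ = 35.10°  ✓
  (1,6): δ = 85.11°  ·
  (2,3): δ = 138.56°  ·
  (2,4): δ = 85.59°  ·
  (2,5): δ = 23.22°  ✓
  (2,6): δ = 26.78°  ✓
  (3,4): δ = 127.03°  ·
  (3,5): δ = 64.66°  ✓
  (3,6): δ = 14.65°  ✓
  (4,5): δ = 117.63°  ·
  (4,6): δ = 67.62°  ✓
  (5,6): δ = 130.00°  ·
antipodal pairs: 10

count = 10; pairs: (0,2), (0,3), (0,4), (1,4), (1,5), (2,5), (2,6), (3,5), (3,6), (4,6)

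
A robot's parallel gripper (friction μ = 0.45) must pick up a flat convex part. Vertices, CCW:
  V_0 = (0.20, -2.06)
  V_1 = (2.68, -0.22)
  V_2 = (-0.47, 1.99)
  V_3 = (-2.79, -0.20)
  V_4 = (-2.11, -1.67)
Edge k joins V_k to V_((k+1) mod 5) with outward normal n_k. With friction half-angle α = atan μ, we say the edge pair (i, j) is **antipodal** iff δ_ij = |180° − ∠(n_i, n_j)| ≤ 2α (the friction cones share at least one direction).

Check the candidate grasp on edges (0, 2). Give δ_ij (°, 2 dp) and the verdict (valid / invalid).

α = atan 0.45 = 24.23°;  2α = 48.46°
edge 0: e_0 = (+2.48, +1.84);  n_0 = (+0.5958, -0.8031)
edge 2: e_2 = (-2.32, -2.19);  n_2 = (-0.6864, +0.7272)
∠(n_0, n_2) = 173.22°
δ = |180° − 173.22°| = 6.78°
6.78° ≤ 2α = 48.46°  →  valid

δ = 6.78°, valid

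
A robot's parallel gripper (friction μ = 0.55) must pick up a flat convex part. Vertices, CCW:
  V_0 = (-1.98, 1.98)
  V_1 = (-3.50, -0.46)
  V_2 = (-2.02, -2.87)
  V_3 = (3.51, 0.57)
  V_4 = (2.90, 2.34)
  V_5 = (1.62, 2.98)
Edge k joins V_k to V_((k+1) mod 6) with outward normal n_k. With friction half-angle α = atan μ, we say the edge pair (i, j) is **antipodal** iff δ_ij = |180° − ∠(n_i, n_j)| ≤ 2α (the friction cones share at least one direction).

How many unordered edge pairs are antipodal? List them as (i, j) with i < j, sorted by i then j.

α = atan 0.55 = 28.81°;  2α = 57.62°
n_0 = (-0.8488, +0.5287)
n_1 = (-0.8521, -0.5233)
n_2 = (+0.5282, -0.8491)
n_3 = (+0.9454, +0.3258)
n_4 = (+0.4472, +0.8944)
n_5 = (-0.2676, +0.9635)
  (0,1): δ = 116.52°  ·
  (0,2): δ = 26.19°  ✓
  (0,3): δ = 50.94°  ✓
  (0,4): δ = 95.36°  ·
  (0,5): δ = 137.44°  ·
  (1,2): δ = 89.67°  ·
  (1,3): δ = 12.54°  ✓
  (1,4): δ = 31.88°  ✓
  (1,5): δ = 73.97°  ·
  (2,3): δ = 102.87°  ·
  (2,4): δ = 58.45°  ·
  (2,5): δ = 16.36°  ✓
  (3,4): δ = 135.58°  ·
  (3,5): δ = 93.49°  ·
  (4,5): δ = 137.91°  ·
antipodal pairs: 5

count = 5; pairs: (0,2), (0,3), (1,3), (1,4), (2,5)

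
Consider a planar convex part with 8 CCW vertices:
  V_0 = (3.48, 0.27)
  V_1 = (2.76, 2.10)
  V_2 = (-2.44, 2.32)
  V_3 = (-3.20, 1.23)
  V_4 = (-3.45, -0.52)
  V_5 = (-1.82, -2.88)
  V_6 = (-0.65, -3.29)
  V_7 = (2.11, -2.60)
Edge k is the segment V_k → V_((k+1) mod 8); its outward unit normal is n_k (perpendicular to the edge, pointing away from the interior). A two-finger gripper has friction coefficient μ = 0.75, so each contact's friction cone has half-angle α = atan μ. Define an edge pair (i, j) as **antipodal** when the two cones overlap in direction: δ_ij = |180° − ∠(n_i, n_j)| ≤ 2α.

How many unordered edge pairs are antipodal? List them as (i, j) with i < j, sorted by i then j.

α = atan 0.75 = 36.87°;  2α = 73.74°
n_0 = (+0.9306, +0.3661)
n_1 = (+0.0423, +0.9991)
n_2 = (-0.8203, +0.5719)
n_3 = (-0.9899, +0.1414)
n_4 = (-0.8228, -0.5683)
n_5 = (-0.3307, -0.9437)
n_6 = (+0.2425, -0.9701)
n_7 = (+0.9025, -0.4308)
  (0,1): δ = 113.90°  ·
  (0,2): δ = 56.36°  ✓
  (0,3): δ = 29.61°  ✓
  (0,4): δ = 13.16°  ✓
  (0,5): δ = 49.21°  ✓
  (0,6): δ = 82.56°  ·
  (0,7): δ = 133.01°  ·
  (1,2): δ = 122.46°  ·
  (1,3): δ = 95.71°  ·
  (1,4): δ = 52.95°  ✓
  (1,5): δ = 16.89°  ✓
  (1,6): δ = 16.46°  ✓
  (1,7): δ = 66.91°  ✓
  (2,3): δ = 153.24°  ·
  (2,4): δ = 110.48°  ·
  (2,5): δ = 74.43°  ·
  (2,6): δ = 41.08°  ✓
  (2,7): δ = 9.37°  ✓
  (3,4): δ = 137.24°  ·
  (3,5): δ = 101.18°  ·
  (3,6): δ = 67.83°  ✓
  (3,7): δ = 17.39°  ✓
  (4,5): δ = 143.94°  ·
  (4,6): δ = 110.60°  ·
  (4,7): δ = 60.15°  ✓
  (5,6): δ = 146.65°  ·
  (5,7): δ = 96.21°  ·
  (6,7): δ = 129.55°  ·
antipodal pairs: 13

count = 13; pairs: (0,2), (0,3), (0,4), (0,5), (1,4), (1,5), (1,6), (1,7), (2,6), (2,7), (3,6), (3,7), (4,7)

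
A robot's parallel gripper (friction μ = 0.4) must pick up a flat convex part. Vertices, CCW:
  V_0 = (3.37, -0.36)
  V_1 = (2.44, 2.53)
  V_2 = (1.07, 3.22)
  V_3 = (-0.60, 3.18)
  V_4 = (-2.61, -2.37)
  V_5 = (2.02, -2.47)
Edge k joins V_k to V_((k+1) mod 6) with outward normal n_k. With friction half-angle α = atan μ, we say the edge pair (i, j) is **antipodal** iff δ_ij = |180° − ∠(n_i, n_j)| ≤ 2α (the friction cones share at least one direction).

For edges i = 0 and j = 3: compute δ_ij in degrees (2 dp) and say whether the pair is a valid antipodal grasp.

δ = 37.75°, valid

α = atan 0.4 = 21.80°;  2α = 43.60°
edge 0: e_0 = (-0.93, +2.89);  n_0 = (+0.9519, +0.3063)
edge 3: e_3 = (-2.01, -5.55);  n_3 = (-0.9402, +0.3405)
∠(n_0, n_3) = 142.25°
δ = |180° − 142.25°| = 37.75°
37.75° ≤ 2α = 43.60°  →  valid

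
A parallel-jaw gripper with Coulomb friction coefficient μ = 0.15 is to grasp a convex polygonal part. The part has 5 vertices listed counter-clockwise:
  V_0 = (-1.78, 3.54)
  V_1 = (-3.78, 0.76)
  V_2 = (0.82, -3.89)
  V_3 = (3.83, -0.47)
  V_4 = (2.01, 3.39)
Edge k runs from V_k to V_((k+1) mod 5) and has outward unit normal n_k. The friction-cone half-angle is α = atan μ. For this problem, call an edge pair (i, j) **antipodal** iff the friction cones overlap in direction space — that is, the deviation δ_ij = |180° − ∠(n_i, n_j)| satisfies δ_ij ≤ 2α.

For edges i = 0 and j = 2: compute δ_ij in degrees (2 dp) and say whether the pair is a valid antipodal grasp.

α = atan 0.15 = 8.53°;  2α = 17.06°
edge 0: e_0 = (-2.00, -2.78);  n_0 = (-0.8118, +0.5840)
edge 2: e_2 = (+3.01, +3.42);  n_2 = (+0.7507, -0.6607)
∠(n_0, n_2) = 174.38°
δ = |180° − 174.38°| = 5.62°
5.62° ≤ 2α = 17.06°  →  valid

δ = 5.62°, valid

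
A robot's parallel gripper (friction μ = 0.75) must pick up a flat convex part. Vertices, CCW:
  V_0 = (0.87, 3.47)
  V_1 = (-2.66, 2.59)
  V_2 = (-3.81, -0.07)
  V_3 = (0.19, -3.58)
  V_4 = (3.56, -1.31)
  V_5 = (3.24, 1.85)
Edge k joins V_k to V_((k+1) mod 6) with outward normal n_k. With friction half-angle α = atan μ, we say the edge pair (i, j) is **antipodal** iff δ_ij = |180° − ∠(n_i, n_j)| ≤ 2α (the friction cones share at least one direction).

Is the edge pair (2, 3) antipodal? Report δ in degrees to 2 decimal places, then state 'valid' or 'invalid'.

α = atan 0.75 = 36.87°;  2α = 73.74°
edge 2: e_2 = (+4.00, -3.51);  n_2 = (-0.6596, -0.7516)
edge 3: e_3 = (+3.37, +2.27);  n_3 = (+0.5587, -0.8294)
∠(n_2, n_3) = 75.23°
δ = |180° − 75.23°| = 104.77°
104.77° > 2α = 73.74°  →  invalid

δ = 104.77°, invalid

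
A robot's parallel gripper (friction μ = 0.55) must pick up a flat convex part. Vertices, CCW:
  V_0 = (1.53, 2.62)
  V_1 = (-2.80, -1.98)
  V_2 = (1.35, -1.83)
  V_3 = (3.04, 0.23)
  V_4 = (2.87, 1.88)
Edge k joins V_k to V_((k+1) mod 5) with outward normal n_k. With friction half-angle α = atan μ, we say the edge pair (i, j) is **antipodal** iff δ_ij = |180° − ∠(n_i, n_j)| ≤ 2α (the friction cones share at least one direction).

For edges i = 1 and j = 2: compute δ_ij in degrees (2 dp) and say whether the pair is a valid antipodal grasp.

δ = 131.44°, invalid

α = atan 0.55 = 28.81°;  2α = 57.62°
edge 1: e_1 = (+4.15, +0.15);  n_1 = (+0.0361, -0.9993)
edge 2: e_2 = (+1.69, +2.06);  n_2 = (+0.7731, -0.6343)
∠(n_1, n_2) = 48.56°
δ = |180° − 48.56°| = 131.44°
131.44° > 2α = 57.62°  →  invalid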